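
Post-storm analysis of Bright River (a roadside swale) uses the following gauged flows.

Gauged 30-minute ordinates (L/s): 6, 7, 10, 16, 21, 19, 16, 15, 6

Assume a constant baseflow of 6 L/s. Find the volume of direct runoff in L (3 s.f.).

Direct-runoff ordinates (Q − Q_b): 0.0, 1.0, 4.0, 10.0, 15.0, 13.0, 10.0, 9.0, 0.0 L/s.
ΣQ_DR = 62.00 L/s.
With Δt = 0.5 h = 1800 s, V = ΣQ_DR · Δt = 62.00 × 1800 = 1.12 × 10^5 L.

V ≈ 1.12 × 10^5 L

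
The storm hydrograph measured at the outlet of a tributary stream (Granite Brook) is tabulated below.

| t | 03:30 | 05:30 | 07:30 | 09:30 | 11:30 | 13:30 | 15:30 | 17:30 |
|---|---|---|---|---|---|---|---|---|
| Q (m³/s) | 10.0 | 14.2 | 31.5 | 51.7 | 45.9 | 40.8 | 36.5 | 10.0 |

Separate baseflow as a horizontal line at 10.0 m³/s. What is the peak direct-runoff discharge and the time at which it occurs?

Subtracting baseflow gives direct-runoff ordinates: 0.0, 4.2, 21.5, 41.7, 35.9, 30.8, 26.5, 0.0 m³/s.
The maximum is 41.7 m³/s, occurring at the reading for t = 09:30.

Q_p = 41.7 m³/s at t = 09:30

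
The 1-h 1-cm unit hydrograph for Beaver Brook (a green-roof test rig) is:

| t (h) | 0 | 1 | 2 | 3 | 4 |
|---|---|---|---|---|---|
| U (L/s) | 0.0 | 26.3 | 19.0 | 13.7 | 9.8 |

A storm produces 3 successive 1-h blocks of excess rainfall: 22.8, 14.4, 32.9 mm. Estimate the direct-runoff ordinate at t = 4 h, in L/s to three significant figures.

By discrete convolution, Q_j = Σ (P_i / 10 mm) · U_{j−i}.
At t = 4 h (j=4): Q = (22.8/10)·9.8 + (14.4/10)·13.7 + (32.9/10)·19.0 = 105 L/s.

Q ≈ 105 L/s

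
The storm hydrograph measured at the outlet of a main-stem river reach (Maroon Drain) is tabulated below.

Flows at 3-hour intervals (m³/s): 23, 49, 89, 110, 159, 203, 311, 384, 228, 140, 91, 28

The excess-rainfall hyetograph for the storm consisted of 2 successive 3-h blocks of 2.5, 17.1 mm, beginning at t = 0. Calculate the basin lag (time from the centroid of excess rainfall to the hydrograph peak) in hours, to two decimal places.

t_L ≈ 16.88 h

Centroid of excess rainfall: t_c = Σ P_i·t̄_i / ΣP_i = 4.1173 h (block centres at 1.5, 4.5 h).
Hydrograph peak occurs at t = 21 h, so basin lag t_L = 21 − 4.1173 = 16.88 h.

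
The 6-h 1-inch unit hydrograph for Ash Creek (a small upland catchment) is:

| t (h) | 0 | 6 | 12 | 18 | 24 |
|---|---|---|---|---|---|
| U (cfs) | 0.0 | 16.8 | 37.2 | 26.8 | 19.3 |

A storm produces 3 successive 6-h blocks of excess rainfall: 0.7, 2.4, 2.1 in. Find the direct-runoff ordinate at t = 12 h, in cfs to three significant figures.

Q ≈ 66.4 cfs

By discrete convolution, Q_j = Σ (P_i / 1 in) · U_{j−i}.
At t = 12 h (j=2): Q = (0.7/1)·37.2 + (2.4/1)·16.8 + (2.1/1)·0.0 = 66.4 cfs.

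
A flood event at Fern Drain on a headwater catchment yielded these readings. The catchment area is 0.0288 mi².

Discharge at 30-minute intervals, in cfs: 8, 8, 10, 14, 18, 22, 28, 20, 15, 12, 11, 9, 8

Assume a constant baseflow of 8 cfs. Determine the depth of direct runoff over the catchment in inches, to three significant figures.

Direct runoff: 0.0, 0.0, 2.0, 6.0, 10.0, 14.0, 20.0, 12.0, 7.0, 4.0, 3.0, 1.0, 0.0 cfs; ΣQ_DR = 79.00 cfs.
V = ΣQ_DR · Δt = 79.00 × 1800 s = 1.422 × 10^5 ft³.
Over A = 0.0288 mi², depth = V / A = 2.13 in.

d ≈ 2.13 in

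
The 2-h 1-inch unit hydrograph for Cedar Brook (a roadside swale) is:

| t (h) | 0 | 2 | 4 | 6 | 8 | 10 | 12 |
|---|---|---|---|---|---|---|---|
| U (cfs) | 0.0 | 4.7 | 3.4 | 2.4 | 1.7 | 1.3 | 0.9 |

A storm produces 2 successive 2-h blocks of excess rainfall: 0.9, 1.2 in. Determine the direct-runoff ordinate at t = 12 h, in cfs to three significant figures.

Q ≈ 2.37 cfs

By discrete convolution, Q_j = Σ (P_i / 1 in) · U_{j−i}.
At t = 12 h (j=6): Q = (0.9/1)·0.9 + (1.2/1)·1.3 = 2.37 cfs.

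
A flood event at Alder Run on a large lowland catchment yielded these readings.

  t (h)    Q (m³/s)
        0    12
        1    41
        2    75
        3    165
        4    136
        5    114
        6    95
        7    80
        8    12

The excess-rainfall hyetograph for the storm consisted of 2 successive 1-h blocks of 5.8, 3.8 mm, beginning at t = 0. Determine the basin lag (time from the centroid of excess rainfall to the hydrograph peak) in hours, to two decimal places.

Centroid of excess rainfall: t_c = Σ P_i·t̄_i / ΣP_i = 0.8958 h (block centres at 0.5, 1.5 h).
Hydrograph peak occurs at t = 3 h, so basin lag t_L = 3 − 0.8958 = 2.10 h.

t_L ≈ 2.10 h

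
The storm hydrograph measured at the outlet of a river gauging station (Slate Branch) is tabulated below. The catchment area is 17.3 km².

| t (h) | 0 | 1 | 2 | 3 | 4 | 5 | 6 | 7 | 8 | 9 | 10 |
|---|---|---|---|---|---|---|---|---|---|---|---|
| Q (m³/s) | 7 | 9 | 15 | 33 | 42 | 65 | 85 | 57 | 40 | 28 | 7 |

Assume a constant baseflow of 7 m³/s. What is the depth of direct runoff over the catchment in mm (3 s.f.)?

d ≈ 64.7 mm

Direct runoff: 0.0, 2.0, 8.0, 26.0, 35.0, 58.0, 78.0, 50.0, 33.0, 21.0, 0.0 m³/s; ΣQ_DR = 311.0 m³/s.
V = ΣQ_DR · Δt = 311.0 × 3600 s = 1.120 × 10^6 m³.
Over A = 17.3 km², depth = V / A = 64.7 mm.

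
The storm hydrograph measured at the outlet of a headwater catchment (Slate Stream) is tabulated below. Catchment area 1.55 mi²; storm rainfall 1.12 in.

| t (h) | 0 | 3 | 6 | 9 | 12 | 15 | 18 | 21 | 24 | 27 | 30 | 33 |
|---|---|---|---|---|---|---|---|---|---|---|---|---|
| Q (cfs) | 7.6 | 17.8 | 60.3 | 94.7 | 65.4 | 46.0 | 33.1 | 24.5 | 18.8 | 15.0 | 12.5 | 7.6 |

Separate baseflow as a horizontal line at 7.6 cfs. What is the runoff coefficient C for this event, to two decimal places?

C ≈ 0.84

ΣQ_DR = 312.1 cfs; V = ΣQ_DR·Δt = 3.371 × 10^6 ft³.
Runoff depth d = V / A = 0.9360 in.
C = d / P = 0.9360 / 1.12 = 0.84.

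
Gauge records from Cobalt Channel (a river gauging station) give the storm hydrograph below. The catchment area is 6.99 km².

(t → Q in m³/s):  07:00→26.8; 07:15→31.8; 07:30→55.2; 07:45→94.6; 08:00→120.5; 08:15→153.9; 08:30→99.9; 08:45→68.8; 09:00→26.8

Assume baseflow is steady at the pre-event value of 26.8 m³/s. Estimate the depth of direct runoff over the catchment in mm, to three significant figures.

d ≈ 56.3 mm

Direct runoff: 0.0, 5.0, 28.4, 67.8, 93.7, 127.1, 73.1, 42.0, 0.0 m³/s; ΣQ_DR = 437.1 m³/s.
V = ΣQ_DR · Δt = 437.1 × 900 s = 3.934 × 10^5 m³.
Over A = 6.99 km², depth = V / A = 56.3 mm.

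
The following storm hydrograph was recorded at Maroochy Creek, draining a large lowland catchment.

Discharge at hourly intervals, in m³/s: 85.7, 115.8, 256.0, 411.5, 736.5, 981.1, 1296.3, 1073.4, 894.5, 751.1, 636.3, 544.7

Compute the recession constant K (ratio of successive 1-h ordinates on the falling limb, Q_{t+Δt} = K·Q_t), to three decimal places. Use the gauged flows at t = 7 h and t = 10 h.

K ≈ 0.840

Using the recession-limb readings at t = 7 h and t = 10 h: Q falls from 1073.4 to 636.3 m³/s over 3 intervals.
K = (Q₂/Q₁)^(1/3) = (636.3/1073.4)^(1/3) = 0.840.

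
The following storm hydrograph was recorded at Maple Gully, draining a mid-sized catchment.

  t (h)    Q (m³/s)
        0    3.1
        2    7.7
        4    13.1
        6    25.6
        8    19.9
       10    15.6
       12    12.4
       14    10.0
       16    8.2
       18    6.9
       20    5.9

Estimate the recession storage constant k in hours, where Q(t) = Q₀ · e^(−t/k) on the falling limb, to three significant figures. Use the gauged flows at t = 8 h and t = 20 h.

k ≈ 9.87 h

On the falling limb, Q drops from 19.9 to 5.9 m³/s between t = 8 h and t = 20 h (Δt = 12 h).
k = −Δt / ln(Q₂/Q₁) = −12 / ln(5.9/19.9) = 9.87 h.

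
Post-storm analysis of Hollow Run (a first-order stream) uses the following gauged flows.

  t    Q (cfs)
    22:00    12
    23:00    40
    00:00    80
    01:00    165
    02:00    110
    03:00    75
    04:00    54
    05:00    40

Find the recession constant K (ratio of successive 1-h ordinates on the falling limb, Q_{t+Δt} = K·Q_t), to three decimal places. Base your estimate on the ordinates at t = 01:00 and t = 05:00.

K ≈ 0.702

Using the recession-limb readings at t = 01:00 and t = 05:00: Q falls from 165 to 40 cfs over 4 intervals.
K = (Q₂/Q₁)^(1/4) = (40/165)^(1/4) = 0.702.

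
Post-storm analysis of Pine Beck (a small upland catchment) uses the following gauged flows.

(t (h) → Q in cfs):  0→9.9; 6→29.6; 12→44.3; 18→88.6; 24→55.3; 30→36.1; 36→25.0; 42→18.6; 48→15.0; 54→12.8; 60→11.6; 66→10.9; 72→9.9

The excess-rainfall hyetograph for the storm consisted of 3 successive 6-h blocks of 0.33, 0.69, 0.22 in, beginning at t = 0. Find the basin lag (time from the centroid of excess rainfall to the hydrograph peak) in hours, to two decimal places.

Centroid of excess rainfall: t_c = Σ P_i·t̄_i / ΣP_i = 8.4677 h (block centres at 3, 9, 15 h).
Hydrograph peak occurs at t = 18 h, so basin lag t_L = 18 − 8.4677 = 9.53 h.

t_L ≈ 9.53 h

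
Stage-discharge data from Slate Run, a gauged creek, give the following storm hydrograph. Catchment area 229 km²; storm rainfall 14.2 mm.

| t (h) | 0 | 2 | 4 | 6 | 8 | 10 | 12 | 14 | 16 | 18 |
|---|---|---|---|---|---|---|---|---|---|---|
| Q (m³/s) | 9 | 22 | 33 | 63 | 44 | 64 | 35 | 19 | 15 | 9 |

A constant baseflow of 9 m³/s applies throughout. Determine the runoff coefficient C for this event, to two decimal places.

ΣQ_DR = 223.0 m³/s; V = ΣQ_DR·Δt = 1.606 × 10^6 m³.
Runoff depth d = V / A = 7.011 mm.
C = d / P = 7.011 / 14.2 = 0.49.

C ≈ 0.49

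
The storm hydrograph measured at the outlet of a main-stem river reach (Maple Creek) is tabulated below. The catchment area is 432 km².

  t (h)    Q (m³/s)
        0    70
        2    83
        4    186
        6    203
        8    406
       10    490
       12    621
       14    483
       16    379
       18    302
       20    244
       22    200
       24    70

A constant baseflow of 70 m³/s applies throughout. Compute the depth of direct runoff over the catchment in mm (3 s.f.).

Direct runoff: 0.0, 13.0, 116.0, 133.0, 336.0, 420.0, 551.0, 413.0, 309.0, 232.0, 174.0, 130.0, 0.0 m³/s; ΣQ_DR = 2827 m³/s.
V = ΣQ_DR · Δt = 2827 × 7200 s = 2.035 × 10^7 m³.
Over A = 432 km², depth = V / A = 47.1 mm.

d ≈ 47.1 mm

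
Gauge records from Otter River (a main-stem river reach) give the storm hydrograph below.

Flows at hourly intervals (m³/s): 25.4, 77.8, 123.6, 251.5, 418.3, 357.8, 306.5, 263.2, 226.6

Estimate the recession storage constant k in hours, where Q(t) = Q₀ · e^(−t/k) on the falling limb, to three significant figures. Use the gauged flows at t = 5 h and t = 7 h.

On the falling limb, Q drops from 357.8 to 263.2 m³/s between t = 5 h and t = 7 h (Δt = 2 h).
k = −Δt / ln(Q₂/Q₁) = −2 / ln(263.2/357.8) = 6.51 h.

k ≈ 6.51 h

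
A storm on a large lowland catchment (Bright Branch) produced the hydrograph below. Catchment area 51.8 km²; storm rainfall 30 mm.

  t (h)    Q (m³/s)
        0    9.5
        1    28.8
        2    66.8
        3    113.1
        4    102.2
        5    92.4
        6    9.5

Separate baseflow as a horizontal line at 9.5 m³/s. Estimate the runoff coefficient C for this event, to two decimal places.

C ≈ 0.82

ΣQ_DR = 355.8 m³/s; V = ΣQ_DR·Δt = 1.281 × 10^6 m³.
Runoff depth d = V / A = 24.73 mm.
C = d / P = 24.73 / 30 = 0.82.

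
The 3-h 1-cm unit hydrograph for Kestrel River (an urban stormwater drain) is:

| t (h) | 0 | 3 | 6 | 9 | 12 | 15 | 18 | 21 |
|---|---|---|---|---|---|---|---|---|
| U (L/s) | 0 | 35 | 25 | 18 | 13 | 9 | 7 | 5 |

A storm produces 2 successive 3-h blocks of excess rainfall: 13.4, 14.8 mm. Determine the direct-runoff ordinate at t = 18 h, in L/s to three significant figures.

Q ≈ 22.7 L/s

By discrete convolution, Q_j = Σ (P_i / 10 mm) · U_{j−i}.
At t = 18 h (j=6): Q = (13.4/10)·7 + (14.8/10)·9 = 22.7 L/s.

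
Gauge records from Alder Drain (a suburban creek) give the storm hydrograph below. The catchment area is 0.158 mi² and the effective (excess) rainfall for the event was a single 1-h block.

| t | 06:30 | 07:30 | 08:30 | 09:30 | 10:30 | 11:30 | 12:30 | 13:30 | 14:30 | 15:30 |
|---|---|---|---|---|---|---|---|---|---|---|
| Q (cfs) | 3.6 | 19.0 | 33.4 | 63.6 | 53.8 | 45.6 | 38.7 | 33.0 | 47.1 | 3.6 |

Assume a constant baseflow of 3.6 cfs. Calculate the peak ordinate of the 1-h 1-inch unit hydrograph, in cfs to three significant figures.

U_p ≈ 20.0 cfs

Direct runoff: 0.0, 15.4, 29.8, 60.0, 50.2, 42.0, 35.1, 29.4, 43.5, 0.0 cfs; ΣQ_DR = 305.4 cfs, peak = 60.0 cfs.
Runoff depth d = ΣQ_DR·Δt / A = 305.4 × 3600 / (0.158 mi²) = 2.995 in.
The 1-inch UH is the DRH scaled by (1 in)/d, so U_p = 60.0 × 1/2.995 = 20.0 cfs.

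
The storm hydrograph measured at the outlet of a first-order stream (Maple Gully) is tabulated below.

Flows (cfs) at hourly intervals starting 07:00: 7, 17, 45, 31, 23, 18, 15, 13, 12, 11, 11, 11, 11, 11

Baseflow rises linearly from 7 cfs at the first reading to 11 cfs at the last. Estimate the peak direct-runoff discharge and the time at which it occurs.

Q_p = 37.38 cfs at t = 09:00

Subtracting baseflow gives direct-runoff ordinates: 0.00, 9.69, 37.38, 23.08, 14.77, 9.46, 6.15, 3.85, 2.54, 1.23, 0.92, 0.62, 0.31, 0.00 cfs.
The maximum is 37.38 cfs, occurring at the reading for t = 09:00.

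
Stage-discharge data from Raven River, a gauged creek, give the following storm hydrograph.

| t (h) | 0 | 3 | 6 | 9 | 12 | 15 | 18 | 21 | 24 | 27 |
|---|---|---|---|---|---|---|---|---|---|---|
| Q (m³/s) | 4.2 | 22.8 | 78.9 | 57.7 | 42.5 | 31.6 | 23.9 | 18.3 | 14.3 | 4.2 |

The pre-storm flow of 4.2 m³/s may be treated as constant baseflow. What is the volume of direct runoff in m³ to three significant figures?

V ≈ 2.77 × 10^6 m³

Direct-runoff ordinates (Q − Q_b): 0.0, 18.6, 74.7, 53.5, 38.3, 27.4, 19.7, 14.1, 10.1, 0.0 m³/s.
ΣQ_DR = 256.4 m³/s.
With Δt = 3 h = 10800 s, V = ΣQ_DR · Δt = 256.4 × 10800 = 2.77 × 10^6 m³.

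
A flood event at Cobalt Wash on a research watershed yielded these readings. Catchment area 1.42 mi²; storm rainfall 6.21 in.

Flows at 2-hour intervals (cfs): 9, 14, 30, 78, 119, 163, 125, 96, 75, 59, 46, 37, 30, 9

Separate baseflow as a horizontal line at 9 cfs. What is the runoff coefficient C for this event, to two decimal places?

C ≈ 0.27

ΣQ_DR = 764.0 cfs; V = ΣQ_DR·Δt = 5.501 × 10^6 ft³.
Runoff depth d = V / A = 1.667 in.
C = d / P = 1.667 / 6.21 = 0.27.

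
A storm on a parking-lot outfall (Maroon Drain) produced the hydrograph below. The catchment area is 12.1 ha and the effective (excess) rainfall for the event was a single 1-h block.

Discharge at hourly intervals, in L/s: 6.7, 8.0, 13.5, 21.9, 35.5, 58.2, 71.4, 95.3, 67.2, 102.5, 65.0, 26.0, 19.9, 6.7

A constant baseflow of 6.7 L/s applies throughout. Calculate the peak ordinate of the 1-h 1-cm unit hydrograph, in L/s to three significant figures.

U_p ≈ 63.9 L/s

Direct runoff: 0.0, 1.3, 6.8, 15.2, 28.8, 51.5, 64.7, 88.6, 60.5, 95.8, 58.3, 19.3, 13.2, 0.0 L/s; ΣQ_DR = 504.0 L/s, peak = 95.8 L/s.
Runoff depth d = ΣQ_DR·Δt / A = 504.0 × 3600 / (12.1 ha) = 15.00 mm.
The 1-cm UH is the DRH scaled by (10 mm)/d, so U_p = 95.8 × 10/15.00 = 63.9 L/s.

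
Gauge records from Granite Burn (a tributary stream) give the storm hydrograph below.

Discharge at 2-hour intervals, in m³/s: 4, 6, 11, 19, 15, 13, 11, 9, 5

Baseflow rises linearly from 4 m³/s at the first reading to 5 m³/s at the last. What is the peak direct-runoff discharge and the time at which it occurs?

Q_p = 14.62 m³/s at t = 6 h

Subtracting baseflow gives direct-runoff ordinates: 0.00, 1.88, 6.75, 14.62, 10.50, 8.38, 6.25, 4.12, 0.00 m³/s.
The maximum is 14.62 m³/s, occurring at the reading for t = 6 h.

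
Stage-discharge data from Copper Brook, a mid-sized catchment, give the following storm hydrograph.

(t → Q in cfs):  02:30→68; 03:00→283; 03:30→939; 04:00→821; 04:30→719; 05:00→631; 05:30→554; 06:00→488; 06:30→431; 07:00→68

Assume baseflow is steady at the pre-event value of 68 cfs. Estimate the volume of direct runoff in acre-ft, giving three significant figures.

Direct-runoff ordinates (Q − Q_b): 0.0, 215.0, 871.0, 753.0, 651.0, 563.0, 486.0, 420.0, 363.0, 0.0 cfs.
ΣQ_DR = 4322 cfs.
With Δt = 0.5 h = 1800 s, V = ΣQ_DR · Δt = 4322 × 1800 = 7.78 × 10^6 ft³ = 179 acre-ft.

V ≈ 179 acre-ft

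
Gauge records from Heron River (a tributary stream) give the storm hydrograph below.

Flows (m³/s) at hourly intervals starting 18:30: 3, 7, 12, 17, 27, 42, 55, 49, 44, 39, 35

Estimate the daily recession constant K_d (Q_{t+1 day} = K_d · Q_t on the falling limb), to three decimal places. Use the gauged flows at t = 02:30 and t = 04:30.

K_d ≈ 0.064

Between t = 02:30 and t = 04:30 the flow falls from 44 to 35 m³/s over 2×1 h = 2 h.
Per-interval ratio K = (35/44)^(1/2) = 0.8919; K_d = K^(24/1) = 0.064.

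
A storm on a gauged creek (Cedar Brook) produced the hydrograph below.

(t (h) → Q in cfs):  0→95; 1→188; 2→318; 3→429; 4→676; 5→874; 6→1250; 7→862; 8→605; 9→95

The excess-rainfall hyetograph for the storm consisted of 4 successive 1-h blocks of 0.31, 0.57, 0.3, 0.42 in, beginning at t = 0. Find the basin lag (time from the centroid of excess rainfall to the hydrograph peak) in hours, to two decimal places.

t_L ≈ 3.98 h

Centroid of excess rainfall: t_c = Σ P_i·t̄_i / ΣP_i = 2.0188 h (block centres at 0.5, 1.5, 2.5, 3.5 h).
Hydrograph peak occurs at t = 6 h, so basin lag t_L = 6 − 2.0188 = 3.98 h.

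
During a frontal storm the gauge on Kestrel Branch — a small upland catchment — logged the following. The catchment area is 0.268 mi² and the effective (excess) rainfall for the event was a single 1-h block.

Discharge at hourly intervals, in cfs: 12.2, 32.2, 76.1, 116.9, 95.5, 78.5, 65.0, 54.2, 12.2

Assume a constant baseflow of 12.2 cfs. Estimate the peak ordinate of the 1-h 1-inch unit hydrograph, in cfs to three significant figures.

U_p ≈ 41.8 cfs

Direct runoff: 0.0, 20.0, 63.9, 104.7, 83.3, 66.3, 52.8, 42.0, 0.0 cfs; ΣQ_DR = 433.0 cfs, peak = 104.7 cfs.
Runoff depth d = ΣQ_DR·Δt / A = 433.0 × 3600 / (0.268 mi²) = 2.504 in.
The 1-inch UH is the DRH scaled by (1 in)/d, so U_p = 104.7 × 1/2.504 = 41.8 cfs.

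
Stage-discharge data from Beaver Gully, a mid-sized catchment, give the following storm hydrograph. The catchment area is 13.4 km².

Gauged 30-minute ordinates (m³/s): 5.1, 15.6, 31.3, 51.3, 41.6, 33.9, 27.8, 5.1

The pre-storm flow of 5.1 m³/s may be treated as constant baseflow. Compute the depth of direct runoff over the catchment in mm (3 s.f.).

d ≈ 23.0 mm

Direct runoff: 0.0, 10.5, 26.2, 46.2, 36.5, 28.8, 22.7, 0.0 m³/s; ΣQ_DR = 170.9 m³/s.
V = ΣQ_DR · Δt = 170.9 × 1800 s = 3.076 × 10^5 m³.
Over A = 13.4 km², depth = V / A = 23.0 mm.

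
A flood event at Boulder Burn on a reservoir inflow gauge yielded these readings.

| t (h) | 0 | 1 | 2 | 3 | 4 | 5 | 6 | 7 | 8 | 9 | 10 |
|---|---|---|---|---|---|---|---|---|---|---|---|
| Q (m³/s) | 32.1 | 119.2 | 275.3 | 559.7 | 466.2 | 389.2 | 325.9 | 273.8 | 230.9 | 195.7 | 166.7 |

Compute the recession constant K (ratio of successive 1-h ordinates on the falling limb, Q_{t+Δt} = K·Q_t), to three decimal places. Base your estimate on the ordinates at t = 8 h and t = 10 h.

Using the recession-limb readings at t = 8 h and t = 10 h: Q falls from 230.9 to 166.7 m³/s over 2 intervals.
K = (Q₂/Q₁)^(1/2) = (166.7/230.9)^(1/2) = 0.850.

K ≈ 0.850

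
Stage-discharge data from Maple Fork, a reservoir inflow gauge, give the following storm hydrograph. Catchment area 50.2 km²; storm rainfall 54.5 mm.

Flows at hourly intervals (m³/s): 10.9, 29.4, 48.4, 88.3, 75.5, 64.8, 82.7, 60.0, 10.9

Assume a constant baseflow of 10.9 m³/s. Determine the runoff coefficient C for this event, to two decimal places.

ΣQ_DR = 372.8 m³/s; V = ΣQ_DR·Δt = 1.342 × 10^6 m³.
Runoff depth d = V / A = 26.73 mm.
C = d / P = 26.73 / 54.5 = 0.49.

C ≈ 0.49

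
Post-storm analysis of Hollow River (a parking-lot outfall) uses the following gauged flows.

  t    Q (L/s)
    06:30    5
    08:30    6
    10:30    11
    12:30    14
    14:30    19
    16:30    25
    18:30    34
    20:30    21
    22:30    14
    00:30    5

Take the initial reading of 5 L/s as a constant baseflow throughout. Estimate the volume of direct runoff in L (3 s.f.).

V ≈ 7.49 × 10^5 L

Direct-runoff ordinates (Q − Q_b): 0.0, 1.0, 6.0, 9.0, 14.0, 20.0, 29.0, 16.0, 9.0, 0.0 L/s.
ΣQ_DR = 104.0 L/s.
With Δt = 2 h = 7200 s, V = ΣQ_DR · Δt = 104.0 × 7200 = 7.49 × 10^5 L.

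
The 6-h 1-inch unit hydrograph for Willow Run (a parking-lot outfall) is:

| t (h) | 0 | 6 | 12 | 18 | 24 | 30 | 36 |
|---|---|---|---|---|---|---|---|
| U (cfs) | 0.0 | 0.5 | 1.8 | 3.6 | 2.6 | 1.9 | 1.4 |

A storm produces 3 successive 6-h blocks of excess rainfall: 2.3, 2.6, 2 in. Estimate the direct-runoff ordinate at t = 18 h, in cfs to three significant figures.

By discrete convolution, Q_j = Σ (P_i / 1 in) · U_{j−i}.
At t = 18 h (j=3): Q = (2.3/1)·3.6 + (2.6/1)·1.8 + (2/1)·0.5 = 14.0 cfs.

Q ≈ 14.0 cfs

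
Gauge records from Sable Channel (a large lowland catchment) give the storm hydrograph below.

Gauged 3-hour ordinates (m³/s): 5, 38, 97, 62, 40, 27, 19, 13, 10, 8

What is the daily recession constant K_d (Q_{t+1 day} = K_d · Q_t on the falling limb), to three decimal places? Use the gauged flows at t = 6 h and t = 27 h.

Between t = 6 h and t = 27 h the flow falls from 97 to 8 m³/s over 7×3 h = 21 h.
Per-interval ratio K = (8/97)^(1/7) = 0.7001; K_d = K^(24/3) = 0.058.

K_d ≈ 0.058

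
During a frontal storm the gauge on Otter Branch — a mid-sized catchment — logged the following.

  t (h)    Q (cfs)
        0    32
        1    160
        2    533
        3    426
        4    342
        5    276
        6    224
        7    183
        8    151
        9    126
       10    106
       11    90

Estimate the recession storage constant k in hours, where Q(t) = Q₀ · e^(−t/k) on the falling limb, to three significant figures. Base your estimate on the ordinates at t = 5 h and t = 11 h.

k ≈ 5.35 h

On the falling limb, Q drops from 276 to 90 cfs between t = 5 h and t = 11 h (Δt = 6 h).
k = −Δt / ln(Q₂/Q₁) = −6 / ln(90/276) = 5.35 h.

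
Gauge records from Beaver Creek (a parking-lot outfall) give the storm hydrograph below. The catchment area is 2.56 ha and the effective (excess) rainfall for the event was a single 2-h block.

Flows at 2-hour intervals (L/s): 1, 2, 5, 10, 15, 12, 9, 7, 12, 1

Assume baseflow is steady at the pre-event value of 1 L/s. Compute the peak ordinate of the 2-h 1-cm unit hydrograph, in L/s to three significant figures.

U_p ≈ 7.78 L/s

Direct runoff: 0.0, 1.0, 4.0, 9.0, 14.0, 11.0, 8.0, 6.0, 11.0, 0.0 L/s; ΣQ_DR = 64.00 L/s, peak = 14.0 L/s.
Runoff depth d = ΣQ_DR·Δt / A = 64.00 × 7200 / (2.56 ha) = 18.00 mm.
The 1-cm UH is the DRH scaled by (10 mm)/d, so U_p = 14.0 × 10/18.00 = 7.78 L/s.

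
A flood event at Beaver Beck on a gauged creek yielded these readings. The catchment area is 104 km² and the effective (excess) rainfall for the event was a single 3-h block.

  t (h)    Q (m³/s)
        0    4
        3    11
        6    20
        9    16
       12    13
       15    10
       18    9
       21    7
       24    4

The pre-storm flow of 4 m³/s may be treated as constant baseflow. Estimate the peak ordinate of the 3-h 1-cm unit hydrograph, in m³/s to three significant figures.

Direct runoff: 0.0, 7.0, 16.0, 12.0, 9.0, 6.0, 5.0, 3.0, 0.0 m³/s; ΣQ_DR = 58.00 m³/s, peak = 16.0 m³/s.
Runoff depth d = ΣQ_DR·Δt / A = 58.00 × 10800 / (104 km²) = 6.023 mm.
The 1-cm UH is the DRH scaled by (10 mm)/d, so U_p = 16.0 × 10/6.023 = 26.6 m³/s.

U_p ≈ 26.6 m³/s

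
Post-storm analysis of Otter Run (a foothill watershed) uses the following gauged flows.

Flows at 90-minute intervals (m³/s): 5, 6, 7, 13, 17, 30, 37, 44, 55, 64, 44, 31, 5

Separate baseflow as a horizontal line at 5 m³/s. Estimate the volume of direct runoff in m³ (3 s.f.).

V ≈ 1.58 × 10^6 m³

Direct-runoff ordinates (Q − Q_b): 0.0, 1.0, 2.0, 8.0, 12.0, 25.0, 32.0, 39.0, 50.0, 59.0, 39.0, 26.0, 0.0 m³/s.
ΣQ_DR = 293.0 m³/s.
With Δt = 1.5 h = 5400 s, V = ΣQ_DR · Δt = 293.0 × 5400 = 1.58 × 10^6 m³.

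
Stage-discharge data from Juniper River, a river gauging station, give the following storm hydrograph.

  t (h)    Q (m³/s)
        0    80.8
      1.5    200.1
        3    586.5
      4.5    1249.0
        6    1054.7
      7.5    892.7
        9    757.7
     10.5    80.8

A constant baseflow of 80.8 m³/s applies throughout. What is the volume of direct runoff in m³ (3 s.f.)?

Direct-runoff ordinates (Q − Q_b): 0.0, 119.3, 505.7, 1168.2, 973.9, 811.9, 676.9, 0.0 m³/s.
ΣQ_DR = 4256 m³/s.
With Δt = 1.5 h = 5400 s, V = ΣQ_DR · Δt = 4256 × 5400 = 2.30 × 10^7 m³.

V ≈ 2.30 × 10^7 m³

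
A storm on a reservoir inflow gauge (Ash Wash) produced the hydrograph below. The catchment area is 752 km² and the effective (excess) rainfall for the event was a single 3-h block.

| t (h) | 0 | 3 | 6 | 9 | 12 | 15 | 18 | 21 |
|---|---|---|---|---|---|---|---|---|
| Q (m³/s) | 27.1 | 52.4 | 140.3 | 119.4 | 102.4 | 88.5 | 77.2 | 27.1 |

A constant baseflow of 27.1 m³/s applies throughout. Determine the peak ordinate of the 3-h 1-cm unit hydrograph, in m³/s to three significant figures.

U_p ≈ 189 m³/s

Direct runoff: 0.0, 25.3, 113.2, 92.3, 75.3, 61.4, 50.1, 0.0 m³/s; ΣQ_DR = 417.6 m³/s, peak = 113.2 m³/s.
Runoff depth d = ΣQ_DR·Δt / A = 417.6 × 10800 / (752 km²) = 5.997 mm.
The 1-cm UH is the DRH scaled by (10 mm)/d, so U_p = 113.2 × 10/5.997 = 189 m³/s.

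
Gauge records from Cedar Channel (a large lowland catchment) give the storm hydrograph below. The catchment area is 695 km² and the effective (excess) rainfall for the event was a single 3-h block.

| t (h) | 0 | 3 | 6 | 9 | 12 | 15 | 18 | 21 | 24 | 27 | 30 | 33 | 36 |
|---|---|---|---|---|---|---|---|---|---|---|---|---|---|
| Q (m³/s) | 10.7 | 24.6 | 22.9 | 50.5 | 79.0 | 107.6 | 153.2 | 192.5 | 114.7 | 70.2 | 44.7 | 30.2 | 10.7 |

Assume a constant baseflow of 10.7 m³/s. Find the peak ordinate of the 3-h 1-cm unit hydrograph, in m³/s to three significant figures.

Direct runoff: 0.0, 13.9, 12.2, 39.8, 68.3, 96.9, 142.5, 181.8, 104.0, 59.5, 34.0, 19.5, 0.0 m³/s; ΣQ_DR = 772.4 m³/s, peak = 181.8 m³/s.
Runoff depth d = ΣQ_DR·Δt / A = 772.4 × 10800 / (695 km²) = 12.00 mm.
The 1-cm UH is the DRH scaled by (10 mm)/d, so U_p = 181.8 × 10/12.00 = 151 m³/s.

U_p ≈ 151 m³/s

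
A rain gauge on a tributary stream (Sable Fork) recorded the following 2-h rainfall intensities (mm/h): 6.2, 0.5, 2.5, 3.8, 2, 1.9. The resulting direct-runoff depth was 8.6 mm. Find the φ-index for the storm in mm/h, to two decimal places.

Only the 2 blocks with intensity above φ contribute runoff: 6.2, 3.8 mm/h.
Σ(I−φ)·Δt = d  ⇒  (6.2+3.8 − 2φ)·2 = 8.6
φ = (10.00 − 8.6/2) / 2 = 2.85 mm/h.

φ ≈ 2.85 mm/h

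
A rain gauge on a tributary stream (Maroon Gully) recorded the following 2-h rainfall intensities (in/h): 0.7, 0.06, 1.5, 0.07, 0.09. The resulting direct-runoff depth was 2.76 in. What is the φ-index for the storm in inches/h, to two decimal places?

φ ≈ 0.41 in/h

Only the 2 blocks with intensity above φ contribute runoff: 0.7, 1.5 in/h.
Σ(I−φ)·Δt = d  ⇒  (0.7+1.5 − 2φ)·2 = 2.76
φ = (2.200 − 2.76/2) / 2 = 0.41 in/h.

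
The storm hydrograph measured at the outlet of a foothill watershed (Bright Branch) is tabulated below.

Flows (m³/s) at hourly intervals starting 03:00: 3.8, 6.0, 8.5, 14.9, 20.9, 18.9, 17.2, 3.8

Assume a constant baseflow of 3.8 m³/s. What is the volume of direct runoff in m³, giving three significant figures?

Direct-runoff ordinates (Q − Q_b): 0.0, 2.2, 4.7, 11.1, 17.1, 15.1, 13.4, 0.0 m³/s.
ΣQ_DR = 63.60 m³/s.
With Δt = 1 h = 3600 s, V = ΣQ_DR · Δt = 63.60 × 3600 = 2.29 × 10^5 m³.

V ≈ 2.29 × 10^5 m³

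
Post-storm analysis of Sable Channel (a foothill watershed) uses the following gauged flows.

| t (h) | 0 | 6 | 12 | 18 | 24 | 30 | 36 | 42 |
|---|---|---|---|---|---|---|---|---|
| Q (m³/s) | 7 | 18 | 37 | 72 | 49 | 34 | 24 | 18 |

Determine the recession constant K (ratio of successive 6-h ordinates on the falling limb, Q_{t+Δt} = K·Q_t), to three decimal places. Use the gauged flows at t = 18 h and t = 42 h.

Using the recession-limb readings at t = 18 h and t = 42 h: Q falls from 72 to 18 m³/s over 4 intervals.
K = (Q₂/Q₁)^(1/4) = (18/72)^(1/4) = 0.707.

K ≈ 0.707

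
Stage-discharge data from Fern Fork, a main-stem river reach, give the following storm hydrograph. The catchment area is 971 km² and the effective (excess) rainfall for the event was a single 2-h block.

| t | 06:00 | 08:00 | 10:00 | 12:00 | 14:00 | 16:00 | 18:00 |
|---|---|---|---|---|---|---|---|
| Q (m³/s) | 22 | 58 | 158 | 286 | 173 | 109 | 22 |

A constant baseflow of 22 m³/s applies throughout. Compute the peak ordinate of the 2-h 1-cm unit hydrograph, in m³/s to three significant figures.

U_p ≈ 528 m³/s

Direct runoff: 0.0, 36.0, 136.0, 264.0, 151.0, 87.0, 0.0 m³/s; ΣQ_DR = 674.0 m³/s, peak = 264.0 m³/s.
Runoff depth d = ΣQ_DR·Δt / A = 674.0 × 7200 / (971 km²) = 4.998 mm.
The 1-cm UH is the DRH scaled by (10 mm)/d, so U_p = 264.0 × 10/4.998 = 528 m³/s.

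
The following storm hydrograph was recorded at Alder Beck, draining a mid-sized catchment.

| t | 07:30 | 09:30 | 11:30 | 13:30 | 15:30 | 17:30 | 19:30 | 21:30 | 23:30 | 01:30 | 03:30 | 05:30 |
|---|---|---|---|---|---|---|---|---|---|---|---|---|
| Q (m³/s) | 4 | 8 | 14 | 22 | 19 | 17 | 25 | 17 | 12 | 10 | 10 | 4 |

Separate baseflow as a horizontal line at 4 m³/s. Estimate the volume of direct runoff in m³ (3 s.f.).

V ≈ 8.21 × 10^5 m³

Direct-runoff ordinates (Q − Q_b): 0.0, 4.0, 10.0, 18.0, 15.0, 13.0, 21.0, 13.0, 8.0, 6.0, 6.0, 0.0 m³/s.
ΣQ_DR = 114.0 m³/s.
With Δt = 2 h = 7200 s, V = ΣQ_DR · Δt = 114.0 × 7200 = 8.21 × 10^5 m³.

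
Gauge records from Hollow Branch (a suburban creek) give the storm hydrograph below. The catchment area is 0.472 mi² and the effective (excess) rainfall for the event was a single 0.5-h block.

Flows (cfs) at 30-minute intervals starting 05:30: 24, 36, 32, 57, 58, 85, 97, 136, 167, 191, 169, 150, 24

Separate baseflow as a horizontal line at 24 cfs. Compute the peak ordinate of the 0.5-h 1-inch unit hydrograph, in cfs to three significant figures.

U_p ≈ 111 cfs

Direct runoff: 0.0, 12.0, 8.0, 33.0, 34.0, 61.0, 73.0, 112.0, 143.0, 167.0, 145.0, 126.0, 0.0 cfs; ΣQ_DR = 914.0 cfs, peak = 167.0 cfs.
Runoff depth d = ΣQ_DR·Δt / A = 914.0 × 1800 / (0.472 mi²) = 1.500 in.
The 1-inch UH is the DRH scaled by (1 in)/d, so U_p = 167.0 × 1/1.500 = 111 cfs.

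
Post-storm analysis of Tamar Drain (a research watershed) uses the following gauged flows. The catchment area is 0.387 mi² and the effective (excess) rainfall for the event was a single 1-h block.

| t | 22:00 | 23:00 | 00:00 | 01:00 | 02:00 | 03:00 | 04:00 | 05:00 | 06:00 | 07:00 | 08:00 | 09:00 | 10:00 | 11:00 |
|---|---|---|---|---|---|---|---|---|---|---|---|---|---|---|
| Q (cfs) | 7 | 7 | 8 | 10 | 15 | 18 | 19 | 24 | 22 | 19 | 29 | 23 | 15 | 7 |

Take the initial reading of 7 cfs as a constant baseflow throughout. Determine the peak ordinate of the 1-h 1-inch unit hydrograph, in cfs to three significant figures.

Direct runoff: 0.0, 0.0, 1.0, 3.0, 8.0, 11.0, 12.0, 17.0, 15.0, 12.0, 22.0, 16.0, 8.0, 0.0 cfs; ΣQ_DR = 125.0 cfs, peak = 22.0 cfs.
Runoff depth d = ΣQ_DR·Δt / A = 125.0 × 3600 / (0.387 mi²) = 0.5005 in.
The 1-inch UH is the DRH scaled by (1 in)/d, so U_p = 22.0 × 1/0.5005 = 44.0 cfs.

U_p ≈ 44.0 cfs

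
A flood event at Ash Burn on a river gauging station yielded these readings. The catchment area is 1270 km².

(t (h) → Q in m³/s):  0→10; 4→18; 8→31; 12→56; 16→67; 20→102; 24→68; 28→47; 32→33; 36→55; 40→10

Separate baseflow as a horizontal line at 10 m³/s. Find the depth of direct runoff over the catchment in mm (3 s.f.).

Direct runoff: 0.0, 8.0, 21.0, 46.0, 57.0, 92.0, 58.0, 37.0, 23.0, 45.0, 0.0 m³/s; ΣQ_DR = 387.0 m³/s.
V = ΣQ_DR · Δt = 387.0 × 14400 s = 5.573 × 10^6 m³.
Over A = 1270 km², depth = V / A = 4.39 mm.

d ≈ 4.39 mm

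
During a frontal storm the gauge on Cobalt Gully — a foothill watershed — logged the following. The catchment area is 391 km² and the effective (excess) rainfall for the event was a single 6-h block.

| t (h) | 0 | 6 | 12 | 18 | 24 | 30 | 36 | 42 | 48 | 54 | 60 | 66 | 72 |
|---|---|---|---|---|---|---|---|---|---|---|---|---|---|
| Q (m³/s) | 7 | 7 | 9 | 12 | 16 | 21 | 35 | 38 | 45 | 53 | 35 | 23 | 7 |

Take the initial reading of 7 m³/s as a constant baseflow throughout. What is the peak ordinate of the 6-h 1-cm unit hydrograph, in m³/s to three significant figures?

U_p ≈ 38.4 m³/s

Direct runoff: 0.0, 0.0, 2.0, 5.0, 9.0, 14.0, 28.0, 31.0, 38.0, 46.0, 28.0, 16.0, 0.0 m³/s; ΣQ_DR = 217.0 m³/s, peak = 46.0 m³/s.
Runoff depth d = ΣQ_DR·Δt / A = 217.0 × 21600 / (391 km²) = 11.99 mm.
The 1-cm UH is the DRH scaled by (10 mm)/d, so U_p = 46.0 × 10/11.99 = 38.4 m³/s.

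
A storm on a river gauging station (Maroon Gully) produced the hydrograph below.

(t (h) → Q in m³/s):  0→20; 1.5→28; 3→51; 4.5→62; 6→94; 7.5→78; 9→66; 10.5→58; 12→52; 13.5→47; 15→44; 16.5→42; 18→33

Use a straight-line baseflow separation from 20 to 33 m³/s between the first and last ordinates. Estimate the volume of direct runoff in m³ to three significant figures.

Direct-runoff ordinates (Q − Q_b): 0.00, 6.92, 28.83, 38.75, 69.67, 52.58, 39.50, 30.42, 23.33, 17.25, 13.17, 10.08, 0.00 m³/s.
ΣQ_DR = 330.5 m³/s.
With Δt = 1.5 h = 5400 s, V = ΣQ_DR · Δt = 330.5 × 5400 = 1.78 × 10^6 m³.

V ≈ 1.78 × 10^6 m³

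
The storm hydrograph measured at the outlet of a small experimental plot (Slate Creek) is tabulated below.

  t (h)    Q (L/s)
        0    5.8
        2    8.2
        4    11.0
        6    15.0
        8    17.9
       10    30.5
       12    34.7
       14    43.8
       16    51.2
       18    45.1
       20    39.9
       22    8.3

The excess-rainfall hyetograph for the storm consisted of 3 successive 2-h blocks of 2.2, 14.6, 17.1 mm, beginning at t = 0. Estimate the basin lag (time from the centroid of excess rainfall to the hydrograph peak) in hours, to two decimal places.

t_L ≈ 12.12 h

Centroid of excess rainfall: t_c = Σ P_i·t̄_i / ΣP_i = 3.8791 h (block centres at 1, 3, 5 h).
Hydrograph peak occurs at t = 16 h, so basin lag t_L = 16 − 3.8791 = 12.12 h.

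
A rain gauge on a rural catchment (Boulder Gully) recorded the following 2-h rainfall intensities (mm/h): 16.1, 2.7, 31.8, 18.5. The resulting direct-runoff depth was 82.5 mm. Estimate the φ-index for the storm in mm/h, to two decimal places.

φ ≈ 8.38 mm/h

Only the 3 blocks with intensity above φ contribute runoff: 16.1, 31.8, 18.5 mm/h.
Σ(I−φ)·Δt = d  ⇒  (16.1+31.8+18.5 − 3φ)·2 = 82.5
φ = (66.40 − 82.5/2) / 3 = 8.38 mm/h.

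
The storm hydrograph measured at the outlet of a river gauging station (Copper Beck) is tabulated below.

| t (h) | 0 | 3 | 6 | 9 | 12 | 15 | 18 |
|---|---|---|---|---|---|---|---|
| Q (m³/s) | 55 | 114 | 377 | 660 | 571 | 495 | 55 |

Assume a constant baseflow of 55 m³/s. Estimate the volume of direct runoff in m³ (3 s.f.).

Direct-runoff ordinates (Q − Q_b): 0.0, 59.0, 322.0, 605.0, 516.0, 440.0, 0.0 m³/s.
ΣQ_DR = 1942 m³/s.
With Δt = 3 h = 10800 s, V = ΣQ_DR · Δt = 1942 × 10800 = 2.10 × 10^7 m³.

V ≈ 2.10 × 10^7 m³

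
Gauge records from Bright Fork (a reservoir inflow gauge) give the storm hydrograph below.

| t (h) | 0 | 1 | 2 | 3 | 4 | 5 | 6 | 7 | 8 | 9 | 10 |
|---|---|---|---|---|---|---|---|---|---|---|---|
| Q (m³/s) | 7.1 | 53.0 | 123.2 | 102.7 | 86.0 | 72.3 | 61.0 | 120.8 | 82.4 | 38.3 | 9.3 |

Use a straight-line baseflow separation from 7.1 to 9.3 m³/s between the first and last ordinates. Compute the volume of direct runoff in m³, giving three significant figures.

V ≈ 2.40 × 10^6 m³

Direct-runoff ordinates (Q − Q_b): 0.00, 45.68, 115.66, 94.94, 78.02, 64.10, 52.58, 112.16, 73.54, 29.22, 0.00 m³/s.
ΣQ_DR = 665.9 m³/s.
With Δt = 1 h = 3600 s, V = ΣQ_DR · Δt = 665.9 × 3600 = 2.40 × 10^6 m³.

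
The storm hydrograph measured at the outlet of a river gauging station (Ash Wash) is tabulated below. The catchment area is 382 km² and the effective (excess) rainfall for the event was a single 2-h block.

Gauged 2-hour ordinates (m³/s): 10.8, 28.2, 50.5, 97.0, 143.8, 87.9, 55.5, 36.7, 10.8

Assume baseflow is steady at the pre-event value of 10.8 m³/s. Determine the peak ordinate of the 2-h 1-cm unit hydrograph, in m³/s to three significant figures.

U_p ≈ 166 m³/s

Direct runoff: 0.0, 17.4, 39.7, 86.2, 133.0, 77.1, 44.7, 25.9, 0.0 m³/s; ΣQ_DR = 424.0 m³/s, peak = 133.0 m³/s.
Runoff depth d = ΣQ_DR·Δt / A = 424.0 × 7200 / (382 km²) = 7.992 mm.
The 1-cm UH is the DRH scaled by (10 mm)/d, so U_p = 133.0 × 10/7.992 = 166 m³/s.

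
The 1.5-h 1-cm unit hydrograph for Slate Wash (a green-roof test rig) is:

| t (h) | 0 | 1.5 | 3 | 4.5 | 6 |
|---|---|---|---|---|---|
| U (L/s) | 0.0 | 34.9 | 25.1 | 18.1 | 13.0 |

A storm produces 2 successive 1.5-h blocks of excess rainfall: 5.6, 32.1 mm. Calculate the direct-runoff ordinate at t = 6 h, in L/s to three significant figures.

By discrete convolution, Q_j = Σ (P_i / 10 mm) · U_{j−i}.
At t = 6 h (j=4): Q = (5.6/10)·13.0 + (32.1/10)·18.1 = 65.4 L/s.

Q ≈ 65.4 L/s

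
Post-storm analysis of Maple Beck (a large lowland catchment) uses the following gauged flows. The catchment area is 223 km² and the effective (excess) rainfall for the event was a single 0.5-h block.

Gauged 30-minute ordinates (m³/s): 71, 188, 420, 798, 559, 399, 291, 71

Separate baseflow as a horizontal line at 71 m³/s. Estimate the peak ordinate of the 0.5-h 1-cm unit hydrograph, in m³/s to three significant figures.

Direct runoff: 0.0, 117.0, 349.0, 727.0, 488.0, 328.0, 220.0, 0.0 m³/s; ΣQ_DR = 2229 m³/s, peak = 727.0 m³/s.
Runoff depth d = ΣQ_DR·Δt / A = 2229 × 1800 / (223 km²) = 17.99 mm.
The 1-cm UH is the DRH scaled by (10 mm)/d, so U_p = 727.0 × 10/17.99 = 404 m³/s.

U_p ≈ 404 m³/s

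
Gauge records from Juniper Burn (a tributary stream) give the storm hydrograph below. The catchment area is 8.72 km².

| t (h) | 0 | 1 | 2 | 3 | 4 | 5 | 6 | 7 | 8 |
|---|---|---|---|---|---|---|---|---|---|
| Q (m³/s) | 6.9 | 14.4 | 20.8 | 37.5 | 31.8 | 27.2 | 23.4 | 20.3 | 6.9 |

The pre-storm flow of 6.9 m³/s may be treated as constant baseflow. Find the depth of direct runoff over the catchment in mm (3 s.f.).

d ≈ 52.5 mm

Direct runoff: 0.0, 7.5, 13.9, 30.6, 24.9, 20.3, 16.5, 13.4, 0.0 m³/s; ΣQ_DR = 127.1 m³/s.
V = ΣQ_DR · Δt = 127.1 × 3600 s = 4.576 × 10^5 m³.
Over A = 8.72 km², depth = V / A = 52.5 mm.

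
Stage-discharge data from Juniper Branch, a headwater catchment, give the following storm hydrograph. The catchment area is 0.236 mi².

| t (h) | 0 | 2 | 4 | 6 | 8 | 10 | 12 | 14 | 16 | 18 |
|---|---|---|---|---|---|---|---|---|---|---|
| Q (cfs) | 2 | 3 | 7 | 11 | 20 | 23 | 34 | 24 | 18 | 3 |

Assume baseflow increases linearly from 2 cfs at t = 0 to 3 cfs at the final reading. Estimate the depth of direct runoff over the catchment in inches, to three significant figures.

d ≈ 1.58 in

Direct runoff: 0.00, 0.89, 4.78, 8.67, 17.56, 20.44, 31.33, 21.22, 15.11, 0.00 cfs; ΣQ_DR = 120.0 cfs.
V = ΣQ_DR · Δt = 120.0 × 7200 s = 8.640 × 10^5 ft³.
Over A = 0.236 mi², depth = V / A = 1.58 in.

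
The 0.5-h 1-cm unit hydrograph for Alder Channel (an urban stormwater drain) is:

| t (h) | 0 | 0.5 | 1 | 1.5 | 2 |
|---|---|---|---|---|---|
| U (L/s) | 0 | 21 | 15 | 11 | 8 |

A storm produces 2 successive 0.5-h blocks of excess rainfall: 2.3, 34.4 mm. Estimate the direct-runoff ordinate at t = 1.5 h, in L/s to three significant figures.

By discrete convolution, Q_j = Σ (P_i / 10 mm) · U_{j−i}.
At t = 1.5 h (j=3): Q = (2.3/10)·11 + (34.4/10)·15 = 54.1 L/s.

Q ≈ 54.1 L/s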